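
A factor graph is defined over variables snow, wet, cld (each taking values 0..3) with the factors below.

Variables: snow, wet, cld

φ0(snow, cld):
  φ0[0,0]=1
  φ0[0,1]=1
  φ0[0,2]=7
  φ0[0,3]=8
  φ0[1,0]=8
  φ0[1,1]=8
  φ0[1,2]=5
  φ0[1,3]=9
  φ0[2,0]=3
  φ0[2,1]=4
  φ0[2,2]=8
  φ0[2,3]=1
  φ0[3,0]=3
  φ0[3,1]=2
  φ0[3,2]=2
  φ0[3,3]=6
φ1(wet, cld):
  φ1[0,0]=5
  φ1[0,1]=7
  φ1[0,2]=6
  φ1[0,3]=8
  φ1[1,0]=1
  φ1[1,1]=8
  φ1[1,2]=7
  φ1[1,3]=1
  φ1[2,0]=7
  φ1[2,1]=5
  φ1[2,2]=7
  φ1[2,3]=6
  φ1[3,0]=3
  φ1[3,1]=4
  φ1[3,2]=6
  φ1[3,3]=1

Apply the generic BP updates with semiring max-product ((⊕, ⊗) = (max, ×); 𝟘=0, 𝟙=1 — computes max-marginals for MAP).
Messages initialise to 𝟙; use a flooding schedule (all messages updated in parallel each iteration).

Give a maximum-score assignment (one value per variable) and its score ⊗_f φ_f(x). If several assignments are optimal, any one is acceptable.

assignment: (snow=1, wet=0, cld=3); score = 72

init: all messages = 𝟙 over 4 values
r1 m[φ0→snow] = [8, 9, 8, 6]
r1 m[φ0→cld] = [8, 8, 8, 9]
r1 m[φ1→wet] = [8, 8, 7, 6]
r1 m[φ1→cld] = [7, 8, 7, 8]
r1 m[snow→φ0] = [1, 1, 1, 1]
r1 m[wet→φ1] = [1, 1, 1, 1]
r1 m[cld→φ0] = [1, 1, 1, 1]
r1 m[cld→φ1] = [1, 1, 1, 1]
r2 m[φ0→snow] = [8, 9, 8, 6]
r2 m[φ0→cld] = [8, 8, 8, 9]
r2 m[φ1→wet] = [8, 8, 7, 6]
r2 m[φ1→cld] = [7, 8, 7, 8]
r2 m[snow→φ0] = [1, 1, 1, 1]
r2 m[wet→φ1] = [1, 1, 1, 1]
r2 m[cld→φ0] = [7, 8, 7, 8]
r2 m[cld→φ1] = [8, 8, 8, 9]
r3 m[φ0→snow] = [64, 72, 56, 48]
r3 m[φ0→cld] = [8, 8, 8, 9]
r3 m[φ1→wet] = [72, 64, 56, 48]
r3 m[φ1→cld] = [7, 8, 7, 8]
r3 m[snow→φ0] = [1, 1, 1, 1]
r3 m[wet→φ1] = [1, 1, 1, 1]
r3 m[cld→φ0] = [7, 8, 7, 8]
r3 m[cld→φ1] = [8, 8, 8, 9]
r4 m[φ0→snow] = [64, 72, 56, 48]
r4 m[φ0→cld] = [8, 8, 8, 9]
r4 m[φ1→wet] = [72, 64, 56, 48]
r4 m[φ1→cld] = [7, 8, 7, 8]
r4 m[snow→φ0] = [1, 1, 1, 1]
r4 m[wet→φ1] = [1, 1, 1, 1]
r4 m[cld→φ0] = [7, 8, 7, 8]
r4 m[cld→φ1] = [8, 8, 8, 9]
fixed point reached at round 4
traceback from snow: (snow=1, wet=0, cld=3), score=72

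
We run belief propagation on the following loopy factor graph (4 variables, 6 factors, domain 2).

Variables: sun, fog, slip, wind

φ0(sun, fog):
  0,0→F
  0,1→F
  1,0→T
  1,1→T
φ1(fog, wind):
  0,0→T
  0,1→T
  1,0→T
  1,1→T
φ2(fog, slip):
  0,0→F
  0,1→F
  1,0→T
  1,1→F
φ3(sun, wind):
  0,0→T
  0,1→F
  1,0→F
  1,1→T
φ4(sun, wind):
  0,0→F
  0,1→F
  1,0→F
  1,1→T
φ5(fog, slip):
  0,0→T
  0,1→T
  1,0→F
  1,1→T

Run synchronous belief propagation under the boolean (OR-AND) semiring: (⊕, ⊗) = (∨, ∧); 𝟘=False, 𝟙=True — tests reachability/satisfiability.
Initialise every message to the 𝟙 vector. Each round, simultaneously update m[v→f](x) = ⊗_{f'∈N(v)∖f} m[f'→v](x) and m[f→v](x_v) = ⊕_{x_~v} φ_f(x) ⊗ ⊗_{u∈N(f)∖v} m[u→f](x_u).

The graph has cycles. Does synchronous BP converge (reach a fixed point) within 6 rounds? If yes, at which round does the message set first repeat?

init: all messages = 𝟙 over 2 values
r1 m[φ0→sun] = [F, T]
r1 m[φ0→fog] = [T, T]
r1 m[φ1→fog] = [T, T]
r1 m[φ1→wind] = [T, T]
r1 m[φ2→fog] = [F, T]
r1 m[φ2→slip] = [T, F]
r1 m[φ3→sun] = [T, T]
r1 m[φ3→wind] = [T, T]
r1 m[φ4→sun] = [F, T]
r1 m[φ4→wind] = [F, T]
r1 m[φ5→fog] = [T, T]
r1 m[φ5→slip] = [T, T]
r1 m[sun→φ0] = [T, T]
r1 m[sun→φ3] = [T, T]
r1 m[sun→φ4] = [T, T]
r1 m[fog→φ0] = [T, T]
r1 m[fog→φ1] = [T, T]
r1 m[fog→φ2] = [T, T]
r1 m[fog→φ5] = [T, T]
r1 m[slip→φ2] = [T, T]
r1 m[slip→φ5] = [T, T]
r1 m[wind→φ1] = [T, T]
r1 m[wind→φ3] = [T, T]
r1 m[wind→φ4] = [T, T]
r2 m[φ0→sun] = [F, T]
r2 m[φ0→fog] = [T, T]
r2 m[φ1→fog] = [T, T]
r2 m[φ1→wind] = [T, T]
r2 m[φ2→fog] = [F, T]
r2 m[φ2→slip] = [T, F]
r2 m[φ3→sun] = [T, T]
r2 m[φ3→wind] = [T, T]
r2 m[φ4→sun] = [F, T]
r2 m[φ4→wind] = [F, T]
r2 m[φ5→fog] = [T, T]
r2 m[φ5→slip] = [T, T]
r2 m[sun→φ0] = [F, T]
r2 m[sun→φ3] = [F, T]
r2 m[sun→φ4] = [F, T]
r2 m[fog→φ0] = [F, T]
r2 m[fog→φ1] = [F, T]
r2 m[fog→φ2] = [T, T]
r2 m[fog→φ5] = [F, T]
r2 m[slip→φ2] = [T, T]
r2 m[slip→φ5] = [T, F]
r2 m[wind→φ1] = [F, T]
r2 m[wind→φ3] = [F, T]
r2 m[wind→φ4] = [T, T]
r3 m[φ0→sun] = [F, T]
r3 m[φ0→fog] = [T, T]
r3 m[φ1→fog] = [T, T]
r3 m[φ1→wind] = [T, T]
r3 m[φ2→fog] = [F, T]
r3 m[φ2→slip] = [T, F]
r3 m[φ3→sun] = [F, T]
r3 m[φ3→wind] = [F, T]
r3 m[φ4→sun] = [F, T]
r3 m[φ4→wind] = [F, T]
r3 m[φ5→fog] = [T, F]
r3 m[φ5→slip] = [F, T]
r3 m[sun→φ0] = [F, T]
r3 m[sun→φ3] = [F, T]
r3 m[sun→φ4] = [F, T]
r3 m[fog→φ0] = [F, T]
r3 m[fog→φ1] = [F, T]
r3 m[fog→φ2] = [T, T]
r3 m[fog→φ5] = [F, T]
r3 m[slip→φ2] = [T, T]
r3 m[slip→φ5] = [T, F]
r3 m[wind→φ1] = [F, T]
r3 m[wind→φ3] = [F, T]
r3 m[wind→φ4] = [T, T]
r4 m[φ0→sun] = [F, T]
r4 m[φ0→fog] = [T, T]
r4 m[φ1→fog] = [T, T]
r4 m[φ1→wind] = [T, T]
r4 m[φ2→fog] = [F, T]
r4 m[φ2→slip] = [T, F]
r4 m[φ3→sun] = [F, T]
r4 m[φ3→wind] = [F, T]
r4 m[φ4→sun] = [F, T]
r4 m[φ4→wind] = [F, T]
r4 m[φ5→fog] = [T, F]
r4 m[φ5→slip] = [F, T]
r4 m[sun→φ0] = [F, T]
r4 m[sun→φ3] = [F, T]
r4 m[sun→φ4] = [F, T]
r4 m[fog→φ0] = [F, F]
r4 m[fog→φ1] = [F, F]
r4 m[fog→φ2] = [T, F]
r4 m[fog→φ5] = [F, T]
r4 m[slip→φ2] = [F, T]
r4 m[slip→φ5] = [T, F]
r4 m[wind→φ1] = [F, T]
r4 m[wind→φ3] = [F, T]
r4 m[wind→φ4] = [F, T]
r5 m[φ0→sun] = [F, F]
r5 m[φ0→fog] = [T, T]
r5 m[φ1→fog] = [T, T]
r5 m[φ1→wind] = [F, F]
r5 m[φ2→fog] = [F, F]
r5 m[φ2→slip] = [F, F]
r5 m[φ3→sun] = [F, T]
r5 m[φ3→wind] = [F, T]
r5 m[φ4→sun] = [F, T]
r5 m[φ4→wind] = [F, T]
r5 m[φ5→fog] = [T, F]
r5 m[φ5→slip] = [F, T]
r5 m[sun→φ0] = [F, T]
r5 m[sun→φ3] = [F, T]
r5 m[sun→φ4] = [F, T]
r5 m[fog→φ0] = [F, F]
r5 m[fog→φ1] = [F, F]
r5 m[fog→φ2] = [T, F]
r5 m[fog→φ5] = [F, T]
r5 m[slip→φ2] = [F, T]
r5 m[slip→φ5] = [T, F]
r5 m[wind→φ1] = [F, T]
r5 m[wind→φ3] = [F, T]
r5 m[wind→φ4] = [F, T]
r6 m[φ0→sun] = [F, F]
r6 m[φ0→fog] = [T, T]
r6 m[φ1→fog] = [T, T]
r6 m[φ1→wind] = [F, F]
r6 m[φ2→fog] = [F, F]
r6 m[φ2→slip] = [F, F]
r6 m[φ3→sun] = [F, T]
r6 m[φ3→wind] = [F, T]
r6 m[φ4→sun] = [F, T]
r6 m[φ4→wind] = [F, T]
r6 m[φ5→fog] = [T, F]
r6 m[φ5→slip] = [F, T]
r6 m[sun→φ0] = [F, T]
r6 m[sun→φ3] = [F, F]
r6 m[sun→φ4] = [F, F]
r6 m[fog→φ0] = [F, F]
r6 m[fog→φ1] = [F, F]
r6 m[fog→φ2] = [T, F]
r6 m[fog→φ5] = [F, F]
r6 m[slip→φ2] = [F, T]
r6 m[slip→φ5] = [F, F]
r6 m[wind→φ1] = [F, T]
r6 m[wind→φ3] = [F, F]
r6 m[wind→φ4] = [F, F]
no fixed point within 6 rounds

NOT CONVERGED within 6 rounds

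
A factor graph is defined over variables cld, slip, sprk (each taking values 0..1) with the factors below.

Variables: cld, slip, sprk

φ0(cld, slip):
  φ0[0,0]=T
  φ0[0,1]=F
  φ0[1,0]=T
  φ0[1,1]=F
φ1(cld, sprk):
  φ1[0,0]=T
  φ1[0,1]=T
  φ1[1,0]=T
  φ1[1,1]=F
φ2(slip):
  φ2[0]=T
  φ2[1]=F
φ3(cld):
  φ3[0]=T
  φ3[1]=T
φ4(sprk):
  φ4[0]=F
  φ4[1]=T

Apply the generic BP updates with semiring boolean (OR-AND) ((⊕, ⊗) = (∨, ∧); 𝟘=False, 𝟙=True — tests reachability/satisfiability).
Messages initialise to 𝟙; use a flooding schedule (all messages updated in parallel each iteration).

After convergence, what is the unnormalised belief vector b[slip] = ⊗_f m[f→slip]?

b[slip] = [T, F]

init: all messages = 𝟙 over 2 values
r1 m[φ0→cld] = [T, T]
r1 m[φ0→slip] = [T, F]
r1 m[φ1→cld] = [T, T]
r1 m[φ1→sprk] = [T, T]
r1 m[φ2→slip] = [T, F]
r1 m[φ3→cld] = [T, T]
r1 m[φ4→sprk] = [F, T]
r1 m[cld→φ0] = [T, T]
r1 m[cld→φ1] = [T, T]
r1 m[cld→φ3] = [T, T]
r1 m[slip→φ0] = [T, T]
r1 m[slip→φ2] = [T, T]
r1 m[sprk→φ1] = [T, T]
r1 m[sprk→φ4] = [T, T]
r2 m[φ0→cld] = [T, T]
r2 m[φ0→slip] = [T, F]
r2 m[φ1→cld] = [T, T]
r2 m[φ1→sprk] = [T, T]
r2 m[φ2→slip] = [T, F]
r2 m[φ3→cld] = [T, T]
r2 m[φ4→sprk] = [F, T]
r2 m[cld→φ0] = [T, T]
r2 m[cld→φ1] = [T, T]
r2 m[cld→φ3] = [T, T]
r2 m[slip→φ0] = [T, F]
r2 m[slip→φ2] = [T, F]
r2 m[sprk→φ1] = [F, T]
r2 m[sprk→φ4] = [T, T]
r3 m[φ0→cld] = [T, T]
r3 m[φ0→slip] = [T, F]
r3 m[φ1→cld] = [T, F]
r3 m[φ1→sprk] = [T, T]
r3 m[φ2→slip] = [T, F]
r3 m[φ3→cld] = [T, T]
r3 m[φ4→sprk] = [F, T]
r3 m[cld→φ0] = [T, T]
r3 m[cld→φ1] = [T, T]
r3 m[cld→φ3] = [T, T]
r3 m[slip→φ0] = [T, F]
r3 m[slip→φ2] = [T, F]
r3 m[sprk→φ1] = [F, T]
r3 m[sprk→φ4] = [T, T]
r4 m[φ0→cld] = [T, T]
r4 m[φ0→slip] = [T, F]
r4 m[φ1→cld] = [T, F]
r4 m[φ1→sprk] = [T, T]
r4 m[φ2→slip] = [T, F]
r4 m[φ3→cld] = [T, T]
r4 m[φ4→sprk] = [F, T]
r4 m[cld→φ0] = [T, F]
r4 m[cld→φ1] = [T, T]
r4 m[cld→φ3] = [T, F]
r4 m[slip→φ0] = [T, F]
r4 m[slip→φ2] = [T, F]
r4 m[sprk→φ1] = [F, T]
r4 m[sprk→φ4] = [T, T]
r5 m[φ0→cld] = [T, T]
r5 m[φ0→slip] = [T, F]
r5 m[φ1→cld] = [T, F]
r5 m[φ1→sprk] = [T, T]
r5 m[φ2→slip] = [T, F]
r5 m[φ3→cld] = [T, T]
r5 m[φ4→sprk] = [F, T]
r5 m[cld→φ0] = [T, F]
r5 m[cld→φ1] = [T, T]
r5 m[cld→φ3] = [T, F]
r5 m[slip→φ0] = [T, F]
r5 m[slip→φ2] = [T, F]
r5 m[sprk→φ1] = [F, T]
r5 m[sprk→φ4] = [T, T]
fixed point reached at round 5
b[slip] = ⊗ incoming = [T, F]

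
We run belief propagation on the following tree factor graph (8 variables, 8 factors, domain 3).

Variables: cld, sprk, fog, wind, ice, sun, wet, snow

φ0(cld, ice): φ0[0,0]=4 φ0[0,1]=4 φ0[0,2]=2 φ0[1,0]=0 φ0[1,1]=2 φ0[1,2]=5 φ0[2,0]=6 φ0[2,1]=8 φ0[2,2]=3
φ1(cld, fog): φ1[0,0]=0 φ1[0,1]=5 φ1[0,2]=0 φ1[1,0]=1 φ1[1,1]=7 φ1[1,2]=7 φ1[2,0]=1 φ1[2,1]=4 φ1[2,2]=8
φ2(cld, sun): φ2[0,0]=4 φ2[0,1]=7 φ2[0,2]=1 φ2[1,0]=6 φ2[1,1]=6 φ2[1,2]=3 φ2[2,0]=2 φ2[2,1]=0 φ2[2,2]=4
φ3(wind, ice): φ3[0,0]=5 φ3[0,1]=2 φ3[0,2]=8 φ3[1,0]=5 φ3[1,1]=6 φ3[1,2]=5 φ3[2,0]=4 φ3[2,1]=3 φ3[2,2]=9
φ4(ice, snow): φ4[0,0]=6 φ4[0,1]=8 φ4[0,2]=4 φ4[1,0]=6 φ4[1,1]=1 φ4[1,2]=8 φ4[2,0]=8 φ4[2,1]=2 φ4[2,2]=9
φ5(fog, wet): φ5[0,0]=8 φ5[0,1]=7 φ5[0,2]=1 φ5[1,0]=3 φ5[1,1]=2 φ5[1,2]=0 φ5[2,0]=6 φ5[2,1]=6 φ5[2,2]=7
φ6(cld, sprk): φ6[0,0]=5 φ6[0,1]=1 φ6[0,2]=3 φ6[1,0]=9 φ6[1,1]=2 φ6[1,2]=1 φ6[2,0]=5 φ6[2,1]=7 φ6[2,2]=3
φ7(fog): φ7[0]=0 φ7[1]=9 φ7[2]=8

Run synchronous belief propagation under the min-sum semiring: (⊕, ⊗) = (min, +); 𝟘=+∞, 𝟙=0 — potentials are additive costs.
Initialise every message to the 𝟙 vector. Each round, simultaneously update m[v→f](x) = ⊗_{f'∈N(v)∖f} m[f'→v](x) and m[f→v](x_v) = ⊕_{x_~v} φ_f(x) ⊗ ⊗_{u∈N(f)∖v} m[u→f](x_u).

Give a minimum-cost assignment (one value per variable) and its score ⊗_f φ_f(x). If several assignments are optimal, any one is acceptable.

init: all messages = 𝟙 over 3 values
r1 m[φ0→cld] = [2, 0, 3]
r1 m[φ0→ice] = [0, 2, 2]
r1 m[φ1→cld] = [0, 1, 1]
r1 m[φ1→fog] = [0, 4, 0]
r1 m[φ2→cld] = [1, 3, 0]
r1 m[φ2→sun] = [2, 0, 1]
r1 m[φ3→wind] = [2, 5, 3]
r1 m[φ3→ice] = [4, 2, 5]
r1 m[φ4→ice] = [4, 1, 2]
r1 m[φ4→snow] = [6, 1, 4]
r1 m[φ5→fog] = [1, 0, 6]
r1 m[φ5→wet] = [3, 2, 0]
r1 m[φ6→cld] = [1, 1, 3]
r1 m[φ6→sprk] = [5, 1, 1]
r1 m[φ7→fog] = [0, 9, 8]
r1 m[cld→φ0] = [0, 0, 0]
r1 m[cld→φ1] = [0, 0, 0]
r1 m[cld→φ2] = [0, 0, 0]
r1 m[cld→φ6] = [0, 0, 0]
r1 m[sprk→φ6] = [0, 0, 0]
r1 m[fog→φ1] = [0, 0, 0]
r1 m[fog→φ5] = [0, 0, 0]
r1 m[fog→φ7] = [0, 0, 0]
r1 m[wind→φ3] = [0, 0, 0]
r1 m[ice→φ0] = [0, 0, 0]
r1 m[ice→φ3] = [0, 0, 0]
r1 m[ice→φ4] = [0, 0, 0]
r1 m[sun→φ2] = [0, 0, 0]
r1 m[wet→φ5] = [0, 0, 0]
r1 m[snow→φ4] = [0, 0, 0]
r2 m[φ0→cld] = [2, 0, 3]
r2 m[φ0→ice] = [0, 2, 2]
r2 m[φ1→cld] = [0, 1, 1]
r2 m[φ1→fog] = [0, 4, 0]
r2 m[φ2→cld] = [1, 3, 0]
r2 m[φ2→sun] = [2, 0, 1]
r2 m[φ3→wind] = [2, 5, 3]
r2 m[φ3→ice] = [4, 2, 5]
r2 m[φ4→ice] = [4, 1, 2]
r2 m[φ4→snow] = [6, 1, 4]
r2 m[φ5→fog] = [1, 0, 6]
r2 m[φ5→wet] = [3, 2, 0]
r2 m[φ6→cld] = [1, 1, 3]
r2 m[φ6→sprk] = [5, 1, 1]
r2 m[φ7→fog] = [0, 9, 8]
r2 m[cld→φ0] = [2, 5, 4]
r2 m[cld→φ1] = [4, 4, 6]
r2 m[cld→φ2] = [3, 2, 7]
r2 m[cld→φ6] = [3, 4, 4]
r2 m[sprk→φ6] = [0, 0, 0]
r2 m[fog→φ1] = [1, 9, 14]
r2 m[fog→φ5] = [0, 13, 8]
r2 m[fog→φ7] = [1, 4, 6]
r2 m[wind→φ3] = [0, 0, 0]
r2 m[ice→φ0] = [8, 3, 7]
r2 m[ice→φ3] = [4, 3, 4]
r2 m[ice→φ4] = [4, 4, 7]
r2 m[sun→φ2] = [0, 0, 0]
r2 m[wet→φ5] = [0, 0, 0]
r2 m[snow→φ4] = [0, 0, 0]
r3 m[φ0→cld] = [7, 5, 10]
r3 m[φ0→ice] = [5, 6, 4]
r3 m[φ1→cld] = [1, 2, 2]
r3 m[φ1→fog] = [4, 9, 4]
r3 m[φ2→cld] = [1, 3, 0]
r3 m[φ2→sun] = [7, 7, 4]
r3 m[φ3→wind] = [5, 9, 6]
r3 m[φ3→ice] = [4, 2, 5]
r3 m[φ4→ice] = [4, 1, 2]
r3 m[φ4→snow] = [10, 5, 8]
r3 m[φ5→fog] = [1, 0, 6]
r3 m[φ5→wet] = [8, 7, 1]
r3 m[φ6→cld] = [1, 1, 3]
r3 m[φ6→sprk] = [8, 4, 5]
r3 m[φ7→fog] = [0, 9, 8]
r3 m[cld→φ0] = [2, 5, 4]
r3 m[cld→φ1] = [4, 4, 6]
r3 m[cld→φ2] = [3, 2, 7]
r3 m[cld→φ6] = [3, 4, 4]
r3 m[sprk→φ6] = [0, 0, 0]
r3 m[fog→φ1] = [1, 9, 14]
r3 m[fog→φ5] = [0, 13, 8]
r3 m[fog→φ7] = [1, 4, 6]
r3 m[wind→φ3] = [0, 0, 0]
r3 m[ice→φ0] = [8, 3, 7]
r3 m[ice→φ3] = [4, 3, 4]
r3 m[ice→φ4] = [4, 4, 7]
r3 m[sun→φ2] = [0, 0, 0]
r3 m[wet→φ5] = [0, 0, 0]
r3 m[snow→φ4] = [0, 0, 0]
r4 m[φ0→cld] = [7, 5, 10]
r4 m[φ0→ice] = [5, 6, 4]
r4 m[φ1→cld] = [1, 2, 2]
r4 m[φ1→fog] = [4, 9, 4]
r4 m[φ2→cld] = [1, 3, 0]
r4 m[φ2→sun] = [7, 7, 4]
r4 m[φ3→wind] = [5, 9, 6]
r4 m[φ3→ice] = [4, 2, 5]
r4 m[φ4→ice] = [4, 1, 2]
r4 m[φ4→snow] = [10, 5, 8]
r4 m[φ5→fog] = [1, 0, 6]
r4 m[φ5→wet] = [8, 7, 1]
r4 m[φ6→cld] = [1, 1, 3]
r4 m[φ6→sprk] = [8, 4, 5]
r4 m[φ7→fog] = [0, 9, 8]
r4 m[cld→φ0] = [3, 6, 5]
r4 m[cld→φ1] = [9, 9, 13]
r4 m[cld→φ2] = [9, 8, 15]
r4 m[cld→φ6] = [9, 10, 12]
r4 m[sprk→φ6] = [0, 0, 0]
r4 m[fog→φ1] = [1, 9, 14]
r4 m[fog→φ5] = [4, 18, 12]
r4 m[fog→φ7] = [5, 9, 10]
r4 m[wind→φ3] = [0, 0, 0]
r4 m[ice→φ0] = [8, 3, 7]
r4 m[ice→φ3] = [9, 7, 6]
r4 m[ice→φ4] = [9, 8, 9]
r4 m[sun→φ2] = [0, 0, 0]
r4 m[wet→φ5] = [0, 0, 0]
r4 m[snow→φ4] = [0, 0, 0]
r5 m[φ0→cld] = [7, 5, 10]
r5 m[φ0→ice] = [6, 7, 5]
r5 m[φ1→cld] = [1, 2, 2]
r5 m[φ1→fog] = [9, 14, 9]
r5 m[φ2→cld] = [1, 3, 0]
r5 m[φ2→sun] = [13, 14, 10]
r5 m[φ3→wind] = [9, 11, 10]
r5 m[φ3→ice] = [4, 2, 5]
r5 m[φ4→ice] = [4, 1, 2]
r5 m[φ4→snow] = [14, 9, 13]
r5 m[φ5→fog] = [1, 0, 6]
r5 m[φ5→wet] = [12, 11, 5]
r5 m[φ6→cld] = [1, 1, 3]
r5 m[φ6→sprk] = [14, 10, 11]
r5 m[φ7→fog] = [0, 9, 8]
r5 m[cld→φ0] = [3, 6, 5]
r5 m[cld→φ1] = [9, 9, 13]
r5 m[cld→φ2] = [9, 8, 15]
r5 m[cld→φ6] = [9, 10, 12]
r5 m[sprk→φ6] = [0, 0, 0]
r5 m[fog→φ1] = [1, 9, 14]
r5 m[fog→φ5] = [4, 18, 12]
r5 m[fog→φ7] = [5, 9, 10]
r5 m[wind→φ3] = [0, 0, 0]
r5 m[ice→φ0] = [8, 3, 7]
r5 m[ice→φ3] = [9, 7, 6]
r5 m[ice→φ4] = [9, 8, 9]
r5 m[sun→φ2] = [0, 0, 0]
r5 m[wet→φ5] = [0, 0, 0]
r5 m[snow→φ4] = [0, 0, 0]
r6 m[φ0→cld] = [7, 5, 10]
r6 m[φ0→ice] = [6, 7, 5]
r6 m[φ1→cld] = [1, 2, 2]
r6 m[φ1→fog] = [9, 14, 9]
r6 m[φ2→cld] = [1, 3, 0]
r6 m[φ2→sun] = [13, 14, 10]
r6 m[φ3→wind] = [9, 11, 10]
r6 m[φ3→ice] = [4, 2, 5]
r6 m[φ4→ice] = [4, 1, 2]
r6 m[φ4→snow] = [14, 9, 13]
r6 m[φ5→fog] = [1, 0, 6]
r6 m[φ5→wet] = [12, 11, 5]
r6 m[φ6→cld] = [1, 1, 3]
r6 m[φ6→sprk] = [14, 10, 11]
r6 m[φ7→fog] = [0, 9, 8]
r6 m[cld→φ0] = [3, 6, 5]
r6 m[cld→φ1] = [9, 9, 13]
r6 m[cld→φ2] = [9, 8, 15]
r6 m[cld→φ6] = [9, 10, 12]
r6 m[sprk→φ6] = [0, 0, 0]
r6 m[fog→φ1] = [1, 9, 14]
r6 m[fog→φ5] = [9, 23, 17]
r6 m[fog→φ7] = [10, 14, 15]
r6 m[wind→φ3] = [0, 0, 0]
r6 m[ice→φ0] = [8, 3, 7]
r6 m[ice→φ3] = [10, 8, 7]
r6 m[ice→φ4] = [10, 9, 10]
r6 m[sun→φ2] = [0, 0, 0]
r6 m[wet→φ5] = [0, 0, 0]
r6 m[snow→φ4] = [0, 0, 0]
r7 m[φ0→cld] = [7, 5, 10]
r7 m[φ0→ice] = [6, 7, 5]
r7 m[φ1→cld] = [1, 2, 2]
r7 m[φ1→fog] = [9, 14, 9]
r7 m[φ2→cld] = [1, 3, 0]
r7 m[φ2→sun] = [13, 14, 10]
r7 m[φ3→wind] = [10, 12, 11]
r7 m[φ3→ice] = [4, 2, 5]
r7 m[φ4→ice] = [4, 1, 2]
r7 m[φ4→snow] = [15, 10, 14]
r7 m[φ5→fog] = [1, 0, 6]
r7 m[φ5→wet] = [17, 16, 10]
r7 m[φ6→cld] = [1, 1, 3]
r7 m[φ6→sprk] = [14, 10, 11]
r7 m[φ7→fog] = [0, 9, 8]
r7 m[cld→φ0] = [3, 6, 5]
r7 m[cld→φ1] = [9, 9, 13]
r7 m[cld→φ2] = [9, 8, 15]
r7 m[cld→φ6] = [9, 10, 12]
r7 m[sprk→φ6] = [0, 0, 0]
r7 m[fog→φ1] = [1, 9, 14]
r7 m[fog→φ5] = [9, 23, 17]
r7 m[fog→φ7] = [10, 14, 15]
r7 m[wind→φ3] = [0, 0, 0]
r7 m[ice→φ0] = [8, 3, 7]
r7 m[ice→φ3] = [10, 8, 7]
r7 m[ice→φ4] = [10, 9, 10]
r7 m[sun→φ2] = [0, 0, 0]
r7 m[wet→φ5] = [0, 0, 0]
r7 m[snow→φ4] = [0, 0, 0]
r8 m[φ0→cld] = [7, 5, 10]
r8 m[φ0→ice] = [6, 7, 5]
r8 m[φ1→cld] = [1, 2, 2]
r8 m[φ1→fog] = [9, 14, 9]
r8 m[φ2→cld] = [1, 3, 0]
r8 m[φ2→sun] = [13, 14, 10]
r8 m[φ3→wind] = [10, 12, 11]
r8 m[φ3→ice] = [4, 2, 5]
r8 m[φ4→ice] = [4, 1, 2]
r8 m[φ4→snow] = [15, 10, 14]
r8 m[φ5→fog] = [1, 0, 6]
r8 m[φ5→wet] = [17, 16, 10]
r8 m[φ6→cld] = [1, 1, 3]
r8 m[φ6→sprk] = [14, 10, 11]
r8 m[φ7→fog] = [0, 9, 8]
r8 m[cld→φ0] = [3, 6, 5]
r8 m[cld→φ1] = [9, 9, 13]
r8 m[cld→φ2] = [9, 8, 15]
r8 m[cld→φ6] = [9, 10, 12]
r8 m[sprk→φ6] = [0, 0, 0]
r8 m[fog→φ1] = [1, 9, 14]
r8 m[fog→φ5] = [9, 23, 17]
r8 m[fog→φ7] = [10, 14, 15]
r8 m[wind→φ3] = [0, 0, 0]
r8 m[ice→φ0] = [8, 3, 7]
r8 m[ice→φ3] = [10, 8, 7]
r8 m[ice→φ4] = [10, 9, 10]
r8 m[sun→φ2] = [0, 0, 0]
r8 m[wet→φ5] = [0, 0, 0]
r8 m[snow→φ4] = [0, 0, 0]
fixed point reached at round 8
traceback from cld: (cld=0, sprk=1, fog=0, wind=0, ice=1, sun=2, wet=2, snow=1), score=10

assignment: (cld=0, sprk=1, fog=0, wind=0, ice=1, sun=2, wet=2, snow=1); score = 10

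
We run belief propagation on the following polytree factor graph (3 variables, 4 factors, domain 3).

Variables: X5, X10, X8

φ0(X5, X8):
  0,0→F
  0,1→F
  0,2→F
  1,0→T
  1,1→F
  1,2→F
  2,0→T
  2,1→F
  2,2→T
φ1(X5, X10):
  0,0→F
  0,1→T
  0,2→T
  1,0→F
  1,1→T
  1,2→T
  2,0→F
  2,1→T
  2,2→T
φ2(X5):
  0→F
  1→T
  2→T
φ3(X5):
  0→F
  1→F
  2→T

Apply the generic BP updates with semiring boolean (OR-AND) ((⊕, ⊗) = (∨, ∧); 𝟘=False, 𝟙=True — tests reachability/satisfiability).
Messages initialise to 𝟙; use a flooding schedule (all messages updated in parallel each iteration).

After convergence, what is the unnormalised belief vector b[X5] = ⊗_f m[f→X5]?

init: all messages = 𝟙 over 3 values
r1 m[φ0→X5] = [F, T, T]
r1 m[φ0→X8] = [T, F, T]
r1 m[φ1→X5] = [T, T, T]
r1 m[φ1→X10] = [F, T, T]
r1 m[φ2→X5] = [F, T, T]
r1 m[φ3→X5] = [F, F, T]
r1 m[X5→φ0] = [T, T, T]
r1 m[X5→φ1] = [T, T, T]
r1 m[X5→φ2] = [T, T, T]
r1 m[X5→φ3] = [T, T, T]
r1 m[X10→φ1] = [T, T, T]
r1 m[X8→φ0] = [T, T, T]
r2 m[φ0→X5] = [F, T, T]
r2 m[φ0→X8] = [T, F, T]
r2 m[φ1→X5] = [T, T, T]
r2 m[φ1→X10] = [F, T, T]
r2 m[φ2→X5] = [F, T, T]
r2 m[φ3→X5] = [F, F, T]
r2 m[X5→φ0] = [F, F, T]
r2 m[X5→φ1] = [F, F, T]
r2 m[X5→φ2] = [F, F, T]
r2 m[X5→φ3] = [F, T, T]
r2 m[X10→φ1] = [T, T, T]
r2 m[X8→φ0] = [T, T, T]
r3 m[φ0→X5] = [F, T, T]
r3 m[φ0→X8] = [T, F, T]
r3 m[φ1→X5] = [T, T, T]
r3 m[φ1→X10] = [F, T, T]
r3 m[φ2→X5] = [F, T, T]
r3 m[φ3→X5] = [F, F, T]
r3 m[X5→φ0] = [F, F, T]
r3 m[X5→φ1] = [F, F, T]
r3 m[X5→φ2] = [F, F, T]
r3 m[X5→φ3] = [F, T, T]
r3 m[X10→φ1] = [T, T, T]
r3 m[X8→φ0] = [T, T, T]
fixed point reached at round 3
b[X5] = ⊗ incoming = [F, F, T]

b[X5] = [F, F, T]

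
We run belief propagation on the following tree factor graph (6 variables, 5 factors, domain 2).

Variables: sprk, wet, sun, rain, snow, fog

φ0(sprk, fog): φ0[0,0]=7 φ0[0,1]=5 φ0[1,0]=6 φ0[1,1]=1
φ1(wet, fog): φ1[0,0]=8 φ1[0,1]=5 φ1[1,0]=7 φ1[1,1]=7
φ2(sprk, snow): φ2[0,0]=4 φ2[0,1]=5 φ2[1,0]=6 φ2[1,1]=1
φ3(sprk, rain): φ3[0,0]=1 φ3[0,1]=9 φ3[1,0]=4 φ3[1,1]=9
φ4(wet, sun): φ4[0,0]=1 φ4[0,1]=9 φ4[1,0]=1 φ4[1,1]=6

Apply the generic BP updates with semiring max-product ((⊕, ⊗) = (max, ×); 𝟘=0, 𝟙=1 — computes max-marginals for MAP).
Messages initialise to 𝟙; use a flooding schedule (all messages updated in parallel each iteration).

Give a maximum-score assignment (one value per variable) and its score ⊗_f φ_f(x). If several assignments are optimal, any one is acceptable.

init: all messages = 𝟙 over 2 values
r1 m[φ0→sprk] = [7, 6]
r1 m[φ0→fog] = [7, 5]
r1 m[φ1→wet] = [8, 7]
r1 m[φ1→fog] = [8, 7]
r1 m[φ2→sprk] = [5, 6]
r1 m[φ2→snow] = [6, 5]
r1 m[φ3→sprk] = [9, 9]
r1 m[φ3→rain] = [4, 9]
r1 m[φ4→wet] = [9, 6]
r1 m[φ4→sun] = [1, 9]
r1 m[sprk→φ0] = [1, 1]
r1 m[sprk→φ2] = [1, 1]
r1 m[sprk→φ3] = [1, 1]
r1 m[wet→φ1] = [1, 1]
r1 m[wet→φ4] = [1, 1]
r1 m[sun→φ4] = [1, 1]
r1 m[rain→φ3] = [1, 1]
r1 m[snow→φ2] = [1, 1]
r1 m[fog→φ0] = [1, 1]
r1 m[fog→φ1] = [1, 1]
r2 m[φ0→sprk] = [7, 6]
r2 m[φ0→fog] = [7, 5]
r2 m[φ1→wet] = [8, 7]
r2 m[φ1→fog] = [8, 7]
r2 m[φ2→sprk] = [5, 6]
r2 m[φ2→snow] = [6, 5]
r2 m[φ3→sprk] = [9, 9]
r2 m[φ3→rain] = [4, 9]
r2 m[φ4→wet] = [9, 6]
r2 m[φ4→sun] = [1, 9]
r2 m[sprk→φ0] = [45, 54]
r2 m[sprk→φ2] = [63, 54]
r2 m[sprk→φ3] = [35, 36]
r2 m[wet→φ1] = [9, 6]
r2 m[wet→φ4] = [8, 7]
r2 m[sun→φ4] = [1, 1]
r2 m[rain→φ3] = [1, 1]
r2 m[snow→φ2] = [1, 1]
r2 m[fog→φ0] = [8, 7]
r2 m[fog→φ1] = [7, 5]
r3 m[φ0→sprk] = [56, 48]
r3 m[φ0→fog] = [324, 225]
r3 m[φ1→wet] = [56, 49]
r3 m[φ1→fog] = [72, 45]
r3 m[φ2→sprk] = [5, 6]
r3 m[φ2→snow] = [324, 315]
r3 m[φ3→sprk] = [9, 9]
r3 m[φ3→rain] = [144, 324]
r3 m[φ4→wet] = [9, 6]
r3 m[φ4→sun] = [8, 72]
r3 m[sprk→φ0] = [45, 54]
r3 m[sprk→φ2] = [63, 54]
r3 m[sprk→φ3] = [35, 36]
r3 m[wet→φ1] = [9, 6]
r3 m[wet→φ4] = [8, 7]
r3 m[sun→φ4] = [1, 1]
r3 m[rain→φ3] = [1, 1]
r3 m[snow→φ2] = [1, 1]
r3 m[fog→φ0] = [8, 7]
r3 m[fog→φ1] = [7, 5]
r4 m[φ0→sprk] = [56, 48]
r4 m[φ0→fog] = [324, 225]
r4 m[φ1→wet] = [56, 49]
r4 m[φ1→fog] = [72, 45]
r4 m[φ2→sprk] = [5, 6]
r4 m[φ2→snow] = [324, 315]
r4 m[φ3→sprk] = [9, 9]
r4 m[φ3→rain] = [144, 324]
r4 m[φ4→wet] = [9, 6]
r4 m[φ4→sun] = [8, 72]
r4 m[sprk→φ0] = [45, 54]
r4 m[sprk→φ2] = [504, 432]
r4 m[sprk→φ3] = [280, 288]
r4 m[wet→φ1] = [9, 6]
r4 m[wet→φ4] = [56, 49]
r4 m[sun→φ4] = [1, 1]
r4 m[rain→φ3] = [1, 1]
r4 m[snow→φ2] = [1, 1]
r4 m[fog→φ0] = [72, 45]
r4 m[fog→φ1] = [324, 225]
r5 m[φ0→sprk] = [504, 432]
r5 m[φ0→fog] = [324, 225]
r5 m[φ1→wet] = [2592, 2268]
r5 m[φ1→fog] = [72, 45]
r5 m[φ2→sprk] = [5, 6]
r5 m[φ2→snow] = [2592, 2520]
r5 m[φ3→sprk] = [9, 9]
r5 m[φ3→rain] = [1152, 2592]
r5 m[φ4→wet] = [9, 6]
r5 m[φ4→sun] = [56, 504]
r5 m[sprk→φ0] = [45, 54]
r5 m[sprk→φ2] = [504, 432]
r5 m[sprk→φ3] = [280, 288]
r5 m[wet→φ1] = [9, 6]
r5 m[wet→φ4] = [56, 49]
r5 m[sun→φ4] = [1, 1]
r5 m[rain→φ3] = [1, 1]
r5 m[snow→φ2] = [1, 1]
r5 m[fog→φ0] = [72, 45]
r5 m[fog→φ1] = [324, 225]
r6 m[φ0→sprk] = [504, 432]
r6 m[φ0→fog] = [324, 225]
r6 m[φ1→wet] = [2592, 2268]
r6 m[φ1→fog] = [72, 45]
r6 m[φ2→sprk] = [5, 6]
r6 m[φ2→snow] = [2592, 2520]
r6 m[φ3→sprk] = [9, 9]
r6 m[φ3→rain] = [1152, 2592]
r6 m[φ4→wet] = [9, 6]
r6 m[φ4→sun] = [56, 504]
r6 m[sprk→φ0] = [45, 54]
r6 m[sprk→φ2] = [4536, 3888]
r6 m[sprk→φ3] = [2520, 2592]
r6 m[wet→φ1] = [9, 6]
r6 m[wet→φ4] = [2592, 2268]
r6 m[sun→φ4] = [1, 1]
r6 m[rain→φ3] = [1, 1]
r6 m[snow→φ2] = [1, 1]
r6 m[fog→φ0] = [72, 45]
r6 m[fog→φ1] = [324, 225]
r7 m[φ0→sprk] = [504, 432]
r7 m[φ0→fog] = [324, 225]
r7 m[φ1→wet] = [2592, 2268]
r7 m[φ1→fog] = [72, 45]
r7 m[φ2→sprk] = [5, 6]
r7 m[φ2→snow] = [23328, 22680]
r7 m[φ3→sprk] = [9, 9]
r7 m[φ3→rain] = [10368, 23328]
r7 m[φ4→wet] = [9, 6]
r7 m[φ4→sun] = [2592, 23328]
r7 m[sprk→φ0] = [45, 54]
r7 m[sprk→φ2] = [4536, 3888]
r7 m[sprk→φ3] = [2520, 2592]
r7 m[wet→φ1] = [9, 6]
r7 m[wet→φ4] = [2592, 2268]
r7 m[sun→φ4] = [1, 1]
r7 m[rain→φ3] = [1, 1]
r7 m[snow→φ2] = [1, 1]
r7 m[fog→φ0] = [72, 45]
r7 m[fog→φ1] = [324, 225]
r8 m[φ0→sprk] = [504, 432]
r8 m[φ0→fog] = [324, 225]
r8 m[φ1→wet] = [2592, 2268]
r8 m[φ1→fog] = [72, 45]
r8 m[φ2→sprk] = [5, 6]
r8 m[φ2→snow] = [23328, 22680]
r8 m[φ3→sprk] = [9, 9]
r8 m[φ3→rain] = [10368, 23328]
r8 m[φ4→wet] = [9, 6]
r8 m[φ4→sun] = [2592, 23328]
r8 m[sprk→φ0] = [45, 54]
r8 m[sprk→φ2] = [4536, 3888]
r8 m[sprk→φ3] = [2520, 2592]
r8 m[wet→φ1] = [9, 6]
r8 m[wet→φ4] = [2592, 2268]
r8 m[sun→φ4] = [1, 1]
r8 m[rain→φ3] = [1, 1]
r8 m[snow→φ2] = [1, 1]
r8 m[fog→φ0] = [72, 45]
r8 m[fog→φ1] = [324, 225]
fixed point reached at round 8
traceback from sprk: (sprk=1, wet=0, sun=1, rain=1, snow=0, fog=0), score=23328

assignment: (sprk=1, wet=0, sun=1, rain=1, snow=0, fog=0); score = 23328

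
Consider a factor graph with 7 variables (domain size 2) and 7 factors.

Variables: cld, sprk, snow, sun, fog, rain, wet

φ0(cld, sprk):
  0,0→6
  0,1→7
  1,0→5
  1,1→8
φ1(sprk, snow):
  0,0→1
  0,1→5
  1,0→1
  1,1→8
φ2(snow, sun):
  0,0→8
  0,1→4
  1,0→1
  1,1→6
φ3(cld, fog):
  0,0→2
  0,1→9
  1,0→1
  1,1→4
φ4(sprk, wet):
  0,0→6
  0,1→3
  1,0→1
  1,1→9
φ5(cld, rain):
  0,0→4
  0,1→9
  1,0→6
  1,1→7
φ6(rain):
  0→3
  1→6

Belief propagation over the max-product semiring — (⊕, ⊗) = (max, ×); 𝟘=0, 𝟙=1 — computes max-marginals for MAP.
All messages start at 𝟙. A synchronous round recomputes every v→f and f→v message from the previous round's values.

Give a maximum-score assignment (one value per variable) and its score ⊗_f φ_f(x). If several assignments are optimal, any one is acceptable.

init: all messages = 𝟙 over 2 values
r1 m[φ0→cld] = [7, 8]
r1 m[φ0→sprk] = [6, 8]
r1 m[φ1→sprk] = [5, 8]
r1 m[φ1→snow] = [1, 8]
r1 m[φ2→snow] = [8, 6]
r1 m[φ2→sun] = [8, 6]
r1 m[φ3→cld] = [9, 4]
r1 m[φ3→fog] = [2, 9]
r1 m[φ4→sprk] = [6, 9]
r1 m[φ4→wet] = [6, 9]
r1 m[φ5→cld] = [9, 7]
r1 m[φ5→rain] = [6, 9]
r1 m[φ6→rain] = [3, 6]
r1 m[cld→φ0] = [1, 1]
r1 m[cld→φ3] = [1, 1]
r1 m[cld→φ5] = [1, 1]
r1 m[sprk→φ0] = [1, 1]
r1 m[sprk→φ1] = [1, 1]
r1 m[sprk→φ4] = [1, 1]
r1 m[snow→φ1] = [1, 1]
r1 m[snow→φ2] = [1, 1]
r1 m[sun→φ2] = [1, 1]
r1 m[fog→φ3] = [1, 1]
r1 m[rain→φ5] = [1, 1]
r1 m[rain→φ6] = [1, 1]
r1 m[wet→φ4] = [1, 1]
r2 m[φ0→cld] = [7, 8]
r2 m[φ0→sprk] = [6, 8]
r2 m[φ1→sprk] = [5, 8]
r2 m[φ1→snow] = [1, 8]
r2 m[φ2→snow] = [8, 6]
r2 m[φ2→sun] = [8, 6]
r2 m[φ3→cld] = [9, 4]
r2 m[φ3→fog] = [2, 9]
r2 m[φ4→sprk] = [6, 9]
r2 m[φ4→wet] = [6, 9]
r2 m[φ5→cld] = [9, 7]
r2 m[φ5→rain] = [6, 9]
r2 m[φ6→rain] = [3, 6]
r2 m[cld→φ0] = [81, 28]
r2 m[cld→φ3] = [63, 56]
r2 m[cld→φ5] = [63, 32]
r2 m[sprk→φ0] = [30, 72]
r2 m[sprk→φ1] = [36, 72]
r2 m[sprk→φ4] = [30, 64]
r2 m[snow→φ1] = [8, 6]
r2 m[snow→φ2] = [1, 8]
r2 m[sun→φ2] = [1, 1]
r2 m[fog→φ3] = [1, 1]
r2 m[rain→φ5] = [3, 6]
r2 m[rain→φ6] = [6, 9]
r2 m[wet→φ4] = [1, 1]
r3 m[φ0→cld] = [504, 576]
r3 m[φ0→sprk] = [486, 567]
r3 m[φ1→sprk] = [30, 48]
r3 m[φ1→snow] = [72, 576]
r3 m[φ2→snow] = [8, 6]
r3 m[φ2→sun] = [8, 48]
r3 m[φ3→cld] = [9, 4]
r3 m[φ3→fog] = [126, 567]
r3 m[φ4→sprk] = [6, 9]
r3 m[φ4→wet] = [180, 576]
r3 m[φ5→cld] = [54, 42]
r3 m[φ5→rain] = [252, 567]
r3 m[φ6→rain] = [3, 6]
r3 m[cld→φ0] = [81, 28]
r3 m[cld→φ3] = [63, 56]
r3 m[cld→φ5] = [63, 32]
r3 m[sprk→φ0] = [30, 72]
r3 m[sprk→φ1] = [36, 72]
r3 m[sprk→φ4] = [30, 64]
r3 m[snow→φ1] = [8, 6]
r3 m[snow→φ2] = [1, 8]
r3 m[sun→φ2] = [1, 1]
r3 m[fog→φ3] = [1, 1]
r3 m[rain→φ5] = [3, 6]
r3 m[rain→φ6] = [6, 9]
r3 m[wet→φ4] = [1, 1]
r4 m[φ0→cld] = [504, 576]
r4 m[φ0→sprk] = [486, 567]
r4 m[φ1→sprk] = [30, 48]
r4 m[φ1→snow] = [72, 576]
r4 m[φ2→snow] = [8, 6]
r4 m[φ2→sun] = [8, 48]
r4 m[φ3→cld] = [9, 4]
r4 m[φ3→fog] = [126, 567]
r4 m[φ4→sprk] = [6, 9]
r4 m[φ4→wet] = [180, 576]
r4 m[φ5→cld] = [54, 42]
r4 m[φ5→rain] = [252, 567]
r4 m[φ6→rain] = [3, 6]
r4 m[cld→φ0] = [486, 168]
r4 m[cld→φ3] = [27216, 24192]
r4 m[cld→φ5] = [4536, 2304]
r4 m[sprk→φ0] = [180, 432]
r4 m[sprk→φ1] = [2916, 5103]
r4 m[sprk→φ4] = [14580, 27216]
r4 m[snow→φ1] = [8, 6]
r4 m[snow→φ2] = [72, 576]
r4 m[sun→φ2] = [1, 1]
r4 m[fog→φ3] = [1, 1]
r4 m[rain→φ5] = [3, 6]
r4 m[rain→φ6] = [252, 567]
r4 m[wet→φ4] = [1, 1]
r5 m[φ0→cld] = [3024, 3456]
r5 m[φ0→sprk] = [2916, 3402]
r5 m[φ1→sprk] = [30, 48]
r5 m[φ1→snow] = [5103, 40824]
r5 m[φ2→snow] = [8, 6]
r5 m[φ2→sun] = [576, 3456]
r5 m[φ3→cld] = [9, 4]
r5 m[φ3→fog] = [54432, 244944]
r5 m[φ4→sprk] = [6, 9]
r5 m[φ4→wet] = [87480, 244944]
r5 m[φ5→cld] = [54, 42]
r5 m[φ5→rain] = [18144, 40824]
r5 m[φ6→rain] = [3, 6]
r5 m[cld→φ0] = [486, 168]
r5 m[cld→φ3] = [27216, 24192]
r5 m[cld→φ5] = [4536, 2304]
r5 m[sprk→φ0] = [180, 432]
r5 m[sprk→φ1] = [2916, 5103]
r5 m[sprk→φ4] = [14580, 27216]
r5 m[snow→φ1] = [8, 6]
r5 m[snow→φ2] = [72, 576]
r5 m[sun→φ2] = [1, 1]
r5 m[fog→φ3] = [1, 1]
r5 m[rain→φ5] = [3, 6]
r5 m[rain→φ6] = [252, 567]
r5 m[wet→φ4] = [1, 1]
r6 m[φ0→cld] = [3024, 3456]
r6 m[φ0→sprk] = [2916, 3402]
r6 m[φ1→sprk] = [30, 48]
r6 m[φ1→snow] = [5103, 40824]
r6 m[φ2→snow] = [8, 6]
r6 m[φ2→sun] = [576, 3456]
r6 m[φ3→cld] = [9, 4]
r6 m[φ3→fog] = [54432, 244944]
r6 m[φ4→sprk] = [6, 9]
r6 m[φ4→wet] = [87480, 244944]
r6 m[φ5→cld] = [54, 42]
r6 m[φ5→rain] = [18144, 40824]
r6 m[φ6→rain] = [3, 6]
r6 m[cld→φ0] = [486, 168]
r6 m[cld→φ3] = [163296, 145152]
r6 m[cld→φ5] = [27216, 13824]
r6 m[sprk→φ0] = [180, 432]
r6 m[sprk→φ1] = [17496, 30618]
r6 m[sprk→φ4] = [87480, 163296]
r6 m[snow→φ1] = [8, 6]
r6 m[snow→φ2] = [5103, 40824]
r6 m[sun→φ2] = [1, 1]
r6 m[fog→φ3] = [1, 1]
r6 m[rain→φ5] = [3, 6]
r6 m[rain→φ6] = [18144, 40824]
r6 m[wet→φ4] = [1, 1]
r7 m[φ0→cld] = [3024, 3456]
r7 m[φ0→sprk] = [2916, 3402]
r7 m[φ1→sprk] = [30, 48]
r7 m[φ1→snow] = [30618, 244944]
r7 m[φ2→snow] = [8, 6]
r7 m[φ2→sun] = [40824, 244944]
r7 m[φ3→cld] = [9, 4]
r7 m[φ3→fog] = [326592, 1469664]
r7 m[φ4→sprk] = [6, 9]
r7 m[φ4→wet] = [524880, 1469664]
r7 m[φ5→cld] = [54, 42]
r7 m[φ5→rain] = [108864, 244944]
r7 m[φ6→rain] = [3, 6]
r7 m[cld→φ0] = [486, 168]
r7 m[cld→φ3] = [163296, 145152]
r7 m[cld→φ5] = [27216, 13824]
r7 m[sprk→φ0] = [180, 432]
r7 m[sprk→φ1] = [17496, 30618]
r7 m[sprk→φ4] = [87480, 163296]
r7 m[snow→φ1] = [8, 6]
r7 m[snow→φ2] = [5103, 40824]
r7 m[sun→φ2] = [1, 1]
r7 m[fog→φ3] = [1, 1]
r7 m[rain→φ5] = [3, 6]
r7 m[rain→φ6] = [18144, 40824]
r7 m[wet→φ4] = [1, 1]
r8 m[φ0→cld] = [3024, 3456]
r8 m[φ0→sprk] = [2916, 3402]
r8 m[φ1→sprk] = [30, 48]
r8 m[φ1→snow] = [30618, 244944]
r8 m[φ2→snow] = [8, 6]
r8 m[φ2→sun] = [40824, 244944]
r8 m[φ3→cld] = [9, 4]
r8 m[φ3→fog] = [326592, 1469664]
r8 m[φ4→sprk] = [6, 9]
r8 m[φ4→wet] = [524880, 1469664]
r8 m[φ5→cld] = [54, 42]
r8 m[φ5→rain] = [108864, 244944]
r8 m[φ6→rain] = [3, 6]
r8 m[cld→φ0] = [486, 168]
r8 m[cld→φ3] = [163296, 145152]
r8 m[cld→φ5] = [27216, 13824]
r8 m[sprk→φ0] = [180, 432]
r8 m[sprk→φ1] = [17496, 30618]
r8 m[sprk→φ4] = [87480, 163296]
r8 m[snow→φ1] = [8, 6]
r8 m[snow→φ2] = [30618, 244944]
r8 m[sun→φ2] = [1, 1]
r8 m[fog→φ3] = [1, 1]
r8 m[rain→φ5] = [3, 6]
r8 m[rain→φ6] = [108864, 244944]
r8 m[wet→φ4] = [1, 1]
r9 m[φ0→cld] = [3024, 3456]
r9 m[φ0→sprk] = [2916, 3402]
r9 m[φ1→sprk] = [30, 48]
r9 m[φ1→snow] = [30618, 244944]
r9 m[φ2→snow] = [8, 6]
r9 m[φ2→sun] = [244944, 1469664]
r9 m[φ3→cld] = [9, 4]
r9 m[φ3→fog] = [326592, 1469664]
r9 m[φ4→sprk] = [6, 9]
r9 m[φ4→wet] = [524880, 1469664]
r9 m[φ5→cld] = [54, 42]
r9 m[φ5→rain] = [108864, 244944]
r9 m[φ6→rain] = [3, 6]
r9 m[cld→φ0] = [486, 168]
r9 m[cld→φ3] = [163296, 145152]
r9 m[cld→φ5] = [27216, 13824]
r9 m[sprk→φ0] = [180, 432]
r9 m[sprk→φ1] = [17496, 30618]
r9 m[sprk→φ4] = [87480, 163296]
r9 m[snow→φ1] = [8, 6]
r9 m[snow→φ2] = [30618, 244944]
r9 m[sun→φ2] = [1, 1]
r9 m[fog→φ3] = [1, 1]
r9 m[rain→φ5] = [3, 6]
r9 m[rain→φ6] = [108864, 244944]
r9 m[wet→φ4] = [1, 1]
r10 m[φ0→cld] = [3024, 3456]
r10 m[φ0→sprk] = [2916, 3402]
r10 m[φ1→sprk] = [30, 48]
r10 m[φ1→snow] = [30618, 244944]
r10 m[φ2→snow] = [8, 6]
r10 m[φ2→sun] = [244944, 1469664]
r10 m[φ3→cld] = [9, 4]
r10 m[φ3→fog] = [326592, 1469664]
r10 m[φ4→sprk] = [6, 9]
r10 m[φ4→wet] = [524880, 1469664]
r10 m[φ5→cld] = [54, 42]
r10 m[φ5→rain] = [108864, 244944]
r10 m[φ6→rain] = [3, 6]
r10 m[cld→φ0] = [486, 168]
r10 m[cld→φ3] = [163296, 145152]
r10 m[cld→φ5] = [27216, 13824]
r10 m[sprk→φ0] = [180, 432]
r10 m[sprk→φ1] = [17496, 30618]
r10 m[sprk→φ4] = [87480, 163296]
r10 m[snow→φ1] = [8, 6]
r10 m[snow→φ2] = [30618, 244944]
r10 m[sun→φ2] = [1, 1]
r10 m[fog→φ3] = [1, 1]
r10 m[rain→φ5] = [3, 6]
r10 m[rain→φ6] = [108864, 244944]
r10 m[wet→φ4] = [1, 1]
fixed point reached at round 10
traceback from cld: (cld=0, sprk=1, snow=1, sun=1, fog=1, rain=1, wet=1), score=1469664

assignment: (cld=0, sprk=1, snow=1, sun=1, fog=1, rain=1, wet=1); score = 1469664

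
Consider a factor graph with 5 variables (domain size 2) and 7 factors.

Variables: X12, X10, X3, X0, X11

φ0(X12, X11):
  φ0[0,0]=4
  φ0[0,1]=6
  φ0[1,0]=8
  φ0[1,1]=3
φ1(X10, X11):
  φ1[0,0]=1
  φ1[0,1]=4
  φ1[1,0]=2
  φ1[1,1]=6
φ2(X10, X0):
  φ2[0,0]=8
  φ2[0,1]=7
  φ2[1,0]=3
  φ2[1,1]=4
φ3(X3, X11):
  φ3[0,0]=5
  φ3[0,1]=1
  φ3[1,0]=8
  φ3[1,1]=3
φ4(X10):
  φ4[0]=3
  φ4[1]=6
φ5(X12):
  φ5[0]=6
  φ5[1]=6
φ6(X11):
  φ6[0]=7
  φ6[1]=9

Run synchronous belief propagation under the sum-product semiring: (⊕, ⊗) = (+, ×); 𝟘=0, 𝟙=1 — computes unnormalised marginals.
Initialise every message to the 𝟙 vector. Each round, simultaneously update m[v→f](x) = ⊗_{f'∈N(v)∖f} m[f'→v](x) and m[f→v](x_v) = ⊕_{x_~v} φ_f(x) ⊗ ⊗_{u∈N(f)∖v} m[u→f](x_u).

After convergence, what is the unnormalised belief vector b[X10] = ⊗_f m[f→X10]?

b[X10] = [644760, 1040256]

init: all messages = 𝟙 over 2 values
r1 m[φ0→X12] = [10, 11]
r1 m[φ0→X11] = [12, 9]
r1 m[φ1→X10] = [5, 8]
r1 m[φ1→X11] = [3, 10]
r1 m[φ2→X10] = [15, 7]
r1 m[φ2→X0] = [11, 11]
r1 m[φ3→X3] = [6, 11]
r1 m[φ3→X11] = [13, 4]
r1 m[φ4→X10] = [3, 6]
r1 m[φ5→X12] = [6, 6]
r1 m[φ6→X11] = [7, 9]
r1 m[X12→φ0] = [1, 1]
r1 m[X12→φ5] = [1, 1]
r1 m[X10→φ1] = [1, 1]
r1 m[X10→φ2] = [1, 1]
r1 m[X10→φ4] = [1, 1]
r1 m[X3→φ3] = [1, 1]
r1 m[X0→φ2] = [1, 1]
r1 m[X11→φ0] = [1, 1]
r1 m[X11→φ1] = [1, 1]
r1 m[X11→φ3] = [1, 1]
r1 m[X11→φ6] = [1, 1]
r2 m[φ0→X12] = [10, 11]
r2 m[φ0→X11] = [12, 9]
r2 m[φ1→X10] = [5, 8]
r2 m[φ1→X11] = [3, 10]
r2 m[φ2→X10] = [15, 7]
r2 m[φ2→X0] = [11, 11]
r2 m[φ3→X3] = [6, 11]
r2 m[φ3→X11] = [13, 4]
r2 m[φ4→X10] = [3, 6]
r2 m[φ5→X12] = [6, 6]
r2 m[φ6→X11] = [7, 9]
r2 m[X12→φ0] = [6, 6]
r2 m[X12→φ5] = [10, 11]
r2 m[X10→φ1] = [45, 42]
r2 m[X10→φ2] = [15, 48]
r2 m[X10→φ4] = [75, 56]
r2 m[X3→φ3] = [1, 1]
r2 m[X0→φ2] = [1, 1]
r2 m[X11→φ0] = [273, 360]
r2 m[X11→φ1] = [1092, 324]
r2 m[X11→φ3] = [252, 810]
r2 m[X11→φ6] = [468, 360]
r3 m[φ0→X12] = [3252, 3264]
r3 m[φ0→X11] = [72, 54]
r3 m[φ1→X10] = [2388, 4128]
r3 m[φ1→X11] = [129, 432]
r3 m[φ2→X10] = [15, 7]
r3 m[φ2→X0] = [264, 297]
r3 m[φ3→X3] = [2070, 4446]
r3 m[φ3→X11] = [13, 4]
r3 m[φ4→X10] = [3, 6]
r3 m[φ5→X12] = [6, 6]
r3 m[φ6→X11] = [7, 9]
r3 m[X12→φ0] = [6, 6]
r3 m[X12→φ5] = [10, 11]
r3 m[X10→φ1] = [45, 42]
r3 m[X10→φ2] = [15, 48]
r3 m[X10→φ4] = [75, 56]
r3 m[X3→φ3] = [1, 1]
r3 m[X0→φ2] = [1, 1]
r3 m[X11→φ0] = [273, 360]
r3 m[X11→φ1] = [1092, 324]
r3 m[X11→φ3] = [252, 810]
r3 m[X11→φ6] = [468, 360]
r4 m[φ0→X12] = [3252, 3264]
r4 m[φ0→X11] = [72, 54]
r4 m[φ1→X10] = [2388, 4128]
r4 m[φ1→X11] = [129, 432]
r4 m[φ2→X10] = [15, 7]
r4 m[φ2→X0] = [264, 297]
r4 m[φ3→X3] = [2070, 4446]
r4 m[φ3→X11] = [13, 4]
r4 m[φ4→X10] = [3, 6]
r4 m[φ5→X12] = [6, 6]
r4 m[φ6→X11] = [7, 9]
r4 m[X12→φ0] = [6, 6]
r4 m[X12→φ5] = [3252, 3264]
r4 m[X10→φ1] = [45, 42]
r4 m[X10→φ2] = [7164, 24768]
r4 m[X10→φ4] = [35820, 28896]
r4 m[X3→φ3] = [1, 1]
r4 m[X0→φ2] = [1, 1]
r4 m[X11→φ0] = [11739, 15552]
r4 m[X11→φ1] = [6552, 1944]
r4 m[X11→φ3] = [65016, 209952]
r4 m[X11→φ6] = [120744, 93312]
r5 m[φ0→X12] = [140268, 140568]
r5 m[φ0→X11] = [72, 54]
r5 m[φ1→X10] = [14328, 24768]
r5 m[φ1→X11] = [129, 432]
r5 m[φ2→X10] = [15, 7]
r5 m[φ2→X0] = [131616, 149220]
r5 m[φ3→X3] = [535032, 1149984]
r5 m[φ3→X11] = [13, 4]
r5 m[φ4→X10] = [3, 6]
r5 m[φ5→X12] = [6, 6]
r5 m[φ6→X11] = [7, 9]
r5 m[X12→φ0] = [6, 6]
r5 m[X12→φ5] = [3252, 3264]
r5 m[X10→φ1] = [45, 42]
r5 m[X10→φ2] = [7164, 24768]
r5 m[X10→φ4] = [35820, 28896]
r5 m[X3→φ3] = [1, 1]
r5 m[X0→φ2] = [1, 1]
r5 m[X11→φ0] = [11739, 15552]
r5 m[X11→φ1] = [6552, 1944]
r5 m[X11→φ3] = [65016, 209952]
r5 m[X11→φ6] = [120744, 93312]
r6 m[φ0→X12] = [140268, 140568]
r6 m[φ0→X11] = [72, 54]
r6 m[φ1→X10] = [14328, 24768]
r6 m[φ1→X11] = [129, 432]
r6 m[φ2→X10] = [15, 7]
r6 m[φ2→X0] = [131616, 149220]
r6 m[φ3→X3] = [535032, 1149984]
r6 m[φ3→X11] = [13, 4]
r6 m[φ4→X10] = [3, 6]
r6 m[φ5→X12] = [6, 6]
r6 m[φ6→X11] = [7, 9]
r6 m[X12→φ0] = [6, 6]
r6 m[X12→φ5] = [140268, 140568]
r6 m[X10→φ1] = [45, 42]
r6 m[X10→φ2] = [42984, 148608]
r6 m[X10→φ4] = [214920, 173376]
r6 m[X3→φ3] = [1, 1]
r6 m[X0→φ2] = [1, 1]
r6 m[X11→φ0] = [11739, 15552]
r6 m[X11→φ1] = [6552, 1944]
r6 m[X11→φ3] = [65016, 209952]
r6 m[X11→φ6] = [120744, 93312]
r7 m[φ0→X12] = [140268, 140568]
r7 m[φ0→X11] = [72, 54]
r7 m[φ1→X10] = [14328, 24768]
r7 m[φ1→X11] = [129, 432]
r7 m[φ2→X10] = [15, 7]
r7 m[φ2→X0] = [789696, 895320]
r7 m[φ3→X3] = [535032, 1149984]
r7 m[φ3→X11] = [13, 4]
r7 m[φ4→X10] = [3, 6]
r7 m[φ5→X12] = [6, 6]
r7 m[φ6→X11] = [7, 9]
r7 m[X12→φ0] = [6, 6]
r7 m[X12→φ5] = [140268, 140568]
r7 m[X10→φ1] = [45, 42]
r7 m[X10→φ2] = [42984, 148608]
r7 m[X10→φ4] = [214920, 173376]
r7 m[X3→φ3] = [1, 1]
r7 m[X0→φ2] = [1, 1]
r7 m[X11→φ0] = [11739, 15552]
r7 m[X11→φ1] = [6552, 1944]
r7 m[X11→φ3] = [65016, 209952]
r7 m[X11→φ6] = [120744, 93312]
r8 m[φ0→X12] = [140268, 140568]
r8 m[φ0→X11] = [72, 54]
r8 m[φ1→X10] = [14328, 24768]
r8 m[φ1→X11] = [129, 432]
r8 m[φ2→X10] = [15, 7]
r8 m[φ2→X0] = [789696, 895320]
r8 m[φ3→X3] = [535032, 1149984]
r8 m[φ3→X11] = [13, 4]
r8 m[φ4→X10] = [3, 6]
r8 m[φ5→X12] = [6, 6]
r8 m[φ6→X11] = [7, 9]
r8 m[X12→φ0] = [6, 6]
r8 m[X12→φ5] = [140268, 140568]
r8 m[X10→φ1] = [45, 42]
r8 m[X10→φ2] = [42984, 148608]
r8 m[X10→φ4] = [214920, 173376]
r8 m[X3→φ3] = [1, 1]
r8 m[X0→φ2] = [1, 1]
r8 m[X11→φ0] = [11739, 15552]
r8 m[X11→φ1] = [6552, 1944]
r8 m[X11→φ3] = [65016, 209952]
r8 m[X11→φ6] = [120744, 93312]
fixed point reached at round 8
b[X10] = ⊗ incoming = [644760, 1040256]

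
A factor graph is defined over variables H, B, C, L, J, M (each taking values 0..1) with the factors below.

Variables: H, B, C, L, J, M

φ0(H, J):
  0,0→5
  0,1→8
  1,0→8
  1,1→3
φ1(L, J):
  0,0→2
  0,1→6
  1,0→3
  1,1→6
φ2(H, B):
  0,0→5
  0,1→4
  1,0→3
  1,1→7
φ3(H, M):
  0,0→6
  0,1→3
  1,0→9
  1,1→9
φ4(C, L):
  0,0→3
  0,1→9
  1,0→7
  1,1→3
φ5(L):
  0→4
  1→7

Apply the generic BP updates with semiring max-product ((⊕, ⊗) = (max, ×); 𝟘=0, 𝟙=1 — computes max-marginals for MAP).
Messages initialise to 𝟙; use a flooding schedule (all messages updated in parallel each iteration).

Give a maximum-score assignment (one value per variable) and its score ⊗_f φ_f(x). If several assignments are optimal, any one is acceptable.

init: all messages = 𝟙 over 2 values
r1 m[φ0→H] = [8, 8]
r1 m[φ0→J] = [8, 8]
r1 m[φ1→L] = [6, 6]
r1 m[φ1→J] = [3, 6]
r1 m[φ2→H] = [5, 7]
r1 m[φ2→B] = [5, 7]
r1 m[φ3→H] = [6, 9]
r1 m[φ3→M] = [9, 9]
r1 m[φ4→C] = [9, 7]
r1 m[φ4→L] = [7, 9]
r1 m[φ5→L] = [4, 7]
r1 m[H→φ0] = [1, 1]
r1 m[H→φ2] = [1, 1]
r1 m[H→φ3] = [1, 1]
r1 m[B→φ2] = [1, 1]
r1 m[C→φ4] = [1, 1]
r1 m[L→φ1] = [1, 1]
r1 m[L→φ4] = [1, 1]
r1 m[L→φ5] = [1, 1]
r1 m[J→φ0] = [1, 1]
r1 m[J→φ1] = [1, 1]
r1 m[M→φ3] = [1, 1]
r2 m[φ0→H] = [8, 8]
r2 m[φ0→J] = [8, 8]
r2 m[φ1→L] = [6, 6]
r2 m[φ1→J] = [3, 6]
r2 m[φ2→H] = [5, 7]
r2 m[φ2→B] = [5, 7]
r2 m[φ3→H] = [6, 9]
r2 m[φ3→M] = [9, 9]
r2 m[φ4→C] = [9, 7]
r2 m[φ4→L] = [7, 9]
r2 m[φ5→L] = [4, 7]
r2 m[H→φ0] = [30, 63]
r2 m[H→φ2] = [48, 72]
r2 m[H→φ3] = [40, 56]
r2 m[B→φ2] = [1, 1]
r2 m[C→φ4] = [1, 1]
r2 m[L→φ1] = [28, 63]
r2 m[L→φ4] = [24, 42]
r2 m[L→φ5] = [42, 54]
r2 m[J→φ0] = [3, 6]
r2 m[J→φ1] = [8, 8]
r2 m[M→φ3] = [1, 1]
r3 m[φ0→H] = [48, 24]
r3 m[φ0→J] = [504, 240]
r3 m[φ1→L] = [48, 48]
r3 m[φ1→J] = [189, 378]
r3 m[φ2→H] = [5, 7]
r3 m[φ2→B] = [240, 504]
r3 m[φ3→H] = [6, 9]
r3 m[φ3→M] = [504, 504]
r3 m[φ4→C] = [378, 168]
r3 m[φ4→L] = [7, 9]
r3 m[φ5→L] = [4, 7]
r3 m[H→φ0] = [30, 63]
r3 m[H→φ2] = [48, 72]
r3 m[H→φ3] = [40, 56]
r3 m[B→φ2] = [1, 1]
r3 m[C→φ4] = [1, 1]
r3 m[L→φ1] = [28, 63]
r3 m[L→φ4] = [24, 42]
r3 m[L→φ5] = [42, 54]
r3 m[J→φ0] = [3, 6]
r3 m[J→φ1] = [8, 8]
r3 m[M→φ3] = [1, 1]
r4 m[φ0→H] = [48, 24]
r4 m[φ0→J] = [504, 240]
r4 m[φ1→L] = [48, 48]
r4 m[φ1→J] = [189, 378]
r4 m[φ2→H] = [5, 7]
r4 m[φ2→B] = [240, 504]
r4 m[φ3→H] = [6, 9]
r4 m[φ3→M] = [504, 504]
r4 m[φ4→C] = [378, 168]
r4 m[φ4→L] = [7, 9]
r4 m[φ5→L] = [4, 7]
r4 m[H→φ0] = [30, 63]
r4 m[H→φ2] = [288, 216]
r4 m[H→φ3] = [240, 168]
r4 m[B→φ2] = [1, 1]
r4 m[C→φ4] = [1, 1]
r4 m[L→φ1] = [28, 63]
r4 m[L→φ4] = [192, 336]
r4 m[L→φ5] = [336, 432]
r4 m[J→φ0] = [189, 378]
r4 m[J→φ1] = [504, 240]
r4 m[M→φ3] = [1, 1]
r5 m[φ0→H] = [3024, 1512]
r5 m[φ0→J] = [504, 240]
r5 m[φ1→L] = [1440, 1512]
r5 m[φ1→J] = [189, 378]
r5 m[φ2→H] = [5, 7]
r5 m[φ2→B] = [1440, 1512]
r5 m[φ3→H] = [6, 9]
r5 m[φ3→M] = [1512, 1512]
r5 m[φ4→C] = [3024, 1344]
r5 m[φ4→L] = [7, 9]
r5 m[φ5→L] = [4, 7]
r5 m[H→φ0] = [30, 63]
r5 m[H→φ2] = [288, 216]
r5 m[H→φ3] = [240, 168]
r5 m[B→φ2] = [1, 1]
r5 m[C→φ4] = [1, 1]
r5 m[L→φ1] = [28, 63]
r5 m[L→φ4] = [192, 336]
r5 m[L→φ5] = [336, 432]
r5 m[J→φ0] = [189, 378]
r5 m[J→φ1] = [504, 240]
r5 m[M→φ3] = [1, 1]
r6 m[φ0→H] = [3024, 1512]
r6 m[φ0→J] = [504, 240]
r6 m[φ1→L] = [1440, 1512]
r6 m[φ1→J] = [189, 378]
r6 m[φ2→H] = [5, 7]
r6 m[φ2→B] = [1440, 1512]
r6 m[φ3→H] = [6, 9]
r6 m[φ3→M] = [1512, 1512]
r6 m[φ4→C] = [3024, 1344]
r6 m[φ4→L] = [7, 9]
r6 m[φ5→L] = [4, 7]
r6 m[H→φ0] = [30, 63]
r6 m[H→φ2] = [18144, 13608]
r6 m[H→φ3] = [15120, 10584]
r6 m[B→φ2] = [1, 1]
r6 m[C→φ4] = [1, 1]
r6 m[L→φ1] = [28, 63]
r6 m[L→φ4] = [5760, 10584]
r6 m[L→φ5] = [10080, 13608]
r6 m[J→φ0] = [189, 378]
r6 m[J→φ1] = [504, 240]
r6 m[M→φ3] = [1, 1]
r7 m[φ0→H] = [3024, 1512]
r7 m[φ0→J] = [504, 240]
r7 m[φ1→L] = [1440, 1512]
r7 m[φ1→J] = [189, 378]
r7 m[φ2→H] = [5, 7]
r7 m[φ2→B] = [90720, 95256]
r7 m[φ3→H] = [6, 9]
r7 m[φ3→M] = [95256, 95256]
r7 m[φ4→C] = [95256, 40320]
r7 m[φ4→L] = [7, 9]
r7 m[φ5→L] = [4, 7]
r7 m[H→φ0] = [30, 63]
r7 m[H→φ2] = [18144, 13608]
r7 m[H→φ3] = [15120, 10584]
r7 m[B→φ2] = [1, 1]
r7 m[C→φ4] = [1, 1]
r7 m[L→φ1] = [28, 63]
r7 m[L→φ4] = [5760, 10584]
r7 m[L→φ5] = [10080, 13608]
r7 m[J→φ0] = [189, 378]
r7 m[J→φ1] = [504, 240]
r7 m[M→φ3] = [1, 1]
r8 m[φ0→H] = [3024, 1512]
r8 m[φ0→J] = [504, 240]
r8 m[φ1→L] = [1440, 1512]
r8 m[φ1→J] = [189, 378]
r8 m[φ2→H] = [5, 7]
r8 m[φ2→B] = [90720, 95256]
r8 m[φ3→H] = [6, 9]
r8 m[φ3→M] = [95256, 95256]
r8 m[φ4→C] = [95256, 40320]
r8 m[φ4→L] = [7, 9]
r8 m[φ5→L] = [4, 7]
r8 m[H→φ0] = [30, 63]
r8 m[H→φ2] = [18144, 13608]
r8 m[H→φ3] = [15120, 10584]
r8 m[B→φ2] = [1, 1]
r8 m[C→φ4] = [1, 1]
r8 m[L→φ1] = [28, 63]
r8 m[L→φ4] = [5760, 10584]
r8 m[L→φ5] = [10080, 13608]
r8 m[J→φ0] = [189, 378]
r8 m[J→φ1] = [504, 240]
r8 m[M→φ3] = [1, 1]
fixed point reached at round 8
traceback from H: (H=1, B=1, C=0, L=1, J=0, M=0), score=95256

assignment: (H=1, B=1, C=0, L=1, J=0, M=0); score = 95256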